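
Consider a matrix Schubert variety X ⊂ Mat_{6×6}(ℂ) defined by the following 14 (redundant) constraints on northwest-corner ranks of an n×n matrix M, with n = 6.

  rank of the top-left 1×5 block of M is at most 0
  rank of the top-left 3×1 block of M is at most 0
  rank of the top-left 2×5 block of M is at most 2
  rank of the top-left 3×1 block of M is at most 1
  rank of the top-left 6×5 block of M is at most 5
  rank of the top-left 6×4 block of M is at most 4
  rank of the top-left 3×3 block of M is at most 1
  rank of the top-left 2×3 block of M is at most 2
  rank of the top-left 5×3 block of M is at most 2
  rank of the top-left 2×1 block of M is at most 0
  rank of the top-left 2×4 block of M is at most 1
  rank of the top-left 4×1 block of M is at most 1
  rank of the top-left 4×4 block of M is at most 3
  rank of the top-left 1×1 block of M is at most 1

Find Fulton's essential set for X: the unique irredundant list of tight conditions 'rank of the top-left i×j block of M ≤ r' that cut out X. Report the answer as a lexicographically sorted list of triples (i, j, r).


The tightest implied rank at each (i,j), from the 14 conditions:

  i=1: 0 | 0 | 0 | 0 | 0 | 1
  i=2: 0 | 1 | 1 | 1 | 1 | 2
  i=3: 0 | 1 | 1 | 2 | 2 | 3
  i=4: 1 | 2 | 2 | 3 | 3 | 4
  i=5: 1 | 2 | 2 | 3 | 4 | 5
  i=6: 1 | 2 | 3 | 4 | 5 | 6

giving w = (6, 2, 4, 1, 5, 3) via Δ²R.

Fulton essential set (4 of the 9 Rothe cells):

[(1, 5, 0), (3, 1, 0), (3, 3, 1), (5, 3, 2)]


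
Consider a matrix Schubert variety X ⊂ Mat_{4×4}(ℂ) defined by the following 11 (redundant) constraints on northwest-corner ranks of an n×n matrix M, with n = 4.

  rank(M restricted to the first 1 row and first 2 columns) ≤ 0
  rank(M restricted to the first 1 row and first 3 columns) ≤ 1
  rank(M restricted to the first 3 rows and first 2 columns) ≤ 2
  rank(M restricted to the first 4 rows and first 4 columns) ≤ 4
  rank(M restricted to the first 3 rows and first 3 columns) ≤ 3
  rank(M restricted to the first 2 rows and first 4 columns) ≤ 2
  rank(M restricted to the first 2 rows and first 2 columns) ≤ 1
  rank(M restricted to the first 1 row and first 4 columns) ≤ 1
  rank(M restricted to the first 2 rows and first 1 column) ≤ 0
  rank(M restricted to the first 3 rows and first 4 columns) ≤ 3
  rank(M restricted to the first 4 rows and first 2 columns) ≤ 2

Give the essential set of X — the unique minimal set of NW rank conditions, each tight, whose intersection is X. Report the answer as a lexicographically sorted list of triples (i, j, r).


Computing R[i][j] = min implied NW-rank bound (n=4, 11 conditions):

  row 1: 0 | 0 | 1 | 1
  row 2: 0 | 1 | 2 | 2
  row 3: 1 | 2 | 3 | 3
  row 4: 1 | 2 | 3 | 4

giving w = (3, 2, 1, 4) via Δ²R.

D(w) has 3 cells with 2 SE-corners; essential set:

[(1, 2, 0), (2, 1, 0)]


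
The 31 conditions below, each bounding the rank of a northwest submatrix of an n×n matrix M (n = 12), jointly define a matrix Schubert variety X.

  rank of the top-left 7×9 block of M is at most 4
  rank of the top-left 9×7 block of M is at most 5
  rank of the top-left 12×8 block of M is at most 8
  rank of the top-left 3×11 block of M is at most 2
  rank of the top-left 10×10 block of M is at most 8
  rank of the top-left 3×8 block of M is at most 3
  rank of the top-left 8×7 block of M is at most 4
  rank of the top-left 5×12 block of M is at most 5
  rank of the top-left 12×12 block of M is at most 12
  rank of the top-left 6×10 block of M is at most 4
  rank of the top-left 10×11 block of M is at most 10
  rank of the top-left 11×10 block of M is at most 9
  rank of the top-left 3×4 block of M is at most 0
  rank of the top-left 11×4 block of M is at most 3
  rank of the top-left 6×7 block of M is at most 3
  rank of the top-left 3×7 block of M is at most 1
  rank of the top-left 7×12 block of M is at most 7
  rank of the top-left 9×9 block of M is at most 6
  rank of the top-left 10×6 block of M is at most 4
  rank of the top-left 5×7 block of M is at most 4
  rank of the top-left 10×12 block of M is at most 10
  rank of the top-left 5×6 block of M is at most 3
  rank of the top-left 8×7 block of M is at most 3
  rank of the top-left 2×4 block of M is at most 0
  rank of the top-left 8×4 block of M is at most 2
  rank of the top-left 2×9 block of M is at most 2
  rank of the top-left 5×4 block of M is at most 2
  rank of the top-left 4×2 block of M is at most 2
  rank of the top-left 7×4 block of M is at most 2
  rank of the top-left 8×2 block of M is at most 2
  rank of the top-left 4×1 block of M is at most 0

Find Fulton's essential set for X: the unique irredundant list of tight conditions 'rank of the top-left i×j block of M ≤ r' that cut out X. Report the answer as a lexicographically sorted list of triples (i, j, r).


Reconstructing r_w from the 31 given conditions:

  0, 0, 0, 0, 1, 1, 1, 1, 1, 1, 1, 1
  0, 0, 0, 0, 1, 1, 1, 2, 2, 2, 2, 2
  0, 0, 0, 0, 1, 1, 1, 2, 2, 2, 2, 3
  0, 1, 1, 1, 2, 2, 2, 3, 3, 3, 3, 4
  1, 2, 2, 2, 3, 3, 3, 4, 4, 4, 4, 5
  1, 2, 2, 2, 3, 3, 3, 4, 4, 4, 5, 6
  1, 2, 2, 2, 3, 3, 3, 4, 4, 5, 6, 7
  1, 2, 2, 2, 3, 3, 3, 4, 5, 6, 7, 8
  1, 2, 3, 3, 4, 4, 4, 5, 6, 7, 8, 9
  1, 2, 3, 3, 4, 4, 5, 6, 7, 8, 9, 10
  1, 2, 3, 3, 4, 5, 6, 7, 8, 9, 10, 11
  1, 2, 3, 4, 5, 6, 7, 8, 9, 10, 11, 12

the unique w with this rank table is (5, 8, 12, 2, 1, 11, 10, 9, 3, 7, 6, 4).

ℓ(w)=38; the 10 essential cells (i,j,r):

[(3, 4, 0), (3, 7, 1), (3, 11, 2), (4, 1, 0), (6, 10, 4), (7, 9, 4), (8, 4, 2), (8, 7, 3), (10, 6, 4), (11, 4, 3)]


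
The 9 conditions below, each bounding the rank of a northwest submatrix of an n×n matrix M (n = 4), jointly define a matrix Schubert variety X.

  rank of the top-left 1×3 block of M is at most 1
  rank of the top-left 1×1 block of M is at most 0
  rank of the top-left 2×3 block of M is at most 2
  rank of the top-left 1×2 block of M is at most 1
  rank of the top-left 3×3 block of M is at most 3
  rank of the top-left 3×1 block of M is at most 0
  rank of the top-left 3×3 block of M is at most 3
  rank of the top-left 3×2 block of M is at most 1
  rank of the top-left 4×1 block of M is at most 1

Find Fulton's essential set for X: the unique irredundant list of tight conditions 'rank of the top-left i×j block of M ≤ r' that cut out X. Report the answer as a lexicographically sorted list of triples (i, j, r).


Rank table r_w(4×4) implied by the 9 constraints:

  0  1  1  1
  0  1  2  2
  0  1  2  3
  1  2  3  4

hence w(1..4) = (2, 3, 4, 1).

ℓ(w)=3; the 1 essential cell (i,j,r):

[(3, 1, 0)]


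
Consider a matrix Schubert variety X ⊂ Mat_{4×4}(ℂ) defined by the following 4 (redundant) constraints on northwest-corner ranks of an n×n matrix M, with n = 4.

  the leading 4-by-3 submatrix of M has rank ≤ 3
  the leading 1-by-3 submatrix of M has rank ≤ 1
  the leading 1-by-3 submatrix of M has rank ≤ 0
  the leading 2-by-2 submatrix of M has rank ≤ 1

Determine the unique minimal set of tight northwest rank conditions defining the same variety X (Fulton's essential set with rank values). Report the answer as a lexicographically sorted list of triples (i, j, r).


Propagating the 4 rank bounds to every northwest block:

  0, 0, 0, 1
  1, 1, 1, 2
  1, 2, 2, 3
  1, 2, 3, 4

reading off 1-entries of Δ²R: w = (4, 1, 2, 3).

ℓ(w)=3; the 1 essential cell (i,j,r):

[(1, 3, 0)]


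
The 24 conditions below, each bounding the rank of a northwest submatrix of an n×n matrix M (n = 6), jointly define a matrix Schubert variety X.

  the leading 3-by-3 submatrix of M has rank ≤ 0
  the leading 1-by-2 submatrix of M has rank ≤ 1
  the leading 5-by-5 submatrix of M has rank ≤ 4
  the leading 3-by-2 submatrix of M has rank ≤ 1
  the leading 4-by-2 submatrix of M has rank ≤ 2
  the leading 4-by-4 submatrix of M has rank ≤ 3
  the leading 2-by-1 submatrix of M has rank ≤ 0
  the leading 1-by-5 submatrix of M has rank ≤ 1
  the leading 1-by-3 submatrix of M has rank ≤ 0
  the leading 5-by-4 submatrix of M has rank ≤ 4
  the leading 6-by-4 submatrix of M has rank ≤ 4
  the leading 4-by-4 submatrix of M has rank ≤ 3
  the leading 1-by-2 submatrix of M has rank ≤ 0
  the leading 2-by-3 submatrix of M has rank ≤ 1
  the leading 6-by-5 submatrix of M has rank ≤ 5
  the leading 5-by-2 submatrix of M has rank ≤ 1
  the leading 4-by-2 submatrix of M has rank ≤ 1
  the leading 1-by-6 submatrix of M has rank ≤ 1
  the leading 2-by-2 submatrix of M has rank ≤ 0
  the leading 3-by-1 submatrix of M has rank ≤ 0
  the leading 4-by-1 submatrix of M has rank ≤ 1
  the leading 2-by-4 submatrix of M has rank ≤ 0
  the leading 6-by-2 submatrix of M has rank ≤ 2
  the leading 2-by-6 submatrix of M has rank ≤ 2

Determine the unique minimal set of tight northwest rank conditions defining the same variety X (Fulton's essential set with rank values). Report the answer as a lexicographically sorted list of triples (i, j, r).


Computing R[i][j] = min implied NW-rank bound (n=6, 24 conditions):

  R[1]: 0 | 0 | 0 | 0 | 1 | 1
  R[2]: 0 | 0 | 0 | 0 | 1 | 2
  R[3]: 0 | 0 | 0 | 1 | 2 | 3
  R[4]: 1 | 1 | 1 | 2 | 3 | 4
  R[5]: 1 | 1 | 2 | 3 | 4 | 5
  R[6]: 1 | 2 | 3 | 4 | 5 | 6

second differences of R give the permutation w = (5, 6, 4, 1, 3, 2).

Fulton essential set (3 of the 12 Rothe cells):

[(2, 4, 0), (3, 3, 0), (5, 2, 1)]


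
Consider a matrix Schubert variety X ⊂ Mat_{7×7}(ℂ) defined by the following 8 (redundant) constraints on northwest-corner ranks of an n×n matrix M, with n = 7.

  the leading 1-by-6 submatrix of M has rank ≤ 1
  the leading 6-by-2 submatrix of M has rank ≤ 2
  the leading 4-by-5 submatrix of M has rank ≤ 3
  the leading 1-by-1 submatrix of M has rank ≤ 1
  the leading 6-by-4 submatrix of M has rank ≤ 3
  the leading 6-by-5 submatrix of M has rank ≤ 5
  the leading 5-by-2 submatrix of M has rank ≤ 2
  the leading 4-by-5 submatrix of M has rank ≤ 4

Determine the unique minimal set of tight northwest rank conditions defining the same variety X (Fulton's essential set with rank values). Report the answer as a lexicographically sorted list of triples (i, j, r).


Recovering R(i,j) via the rank-extension bound from the 8 conditions:

  i=1: 1 1 1 1 1 1 1
  i=2: 1 2 2 2 2 2 2
  i=3: 1 2 3 3 3 3 3
  i=4: 1 2 3 3 3 4 4
  i=5: 1 2 3 3 4 5 5
  i=6: 1 2 3 3 4 5 6
  i=7: 1 2 3 4 5 6 7

the unique w with this rank table is (1, 2, 3, 6, 5, 7, 4).

2 SE-corners of the 4-cell Rothe diagram give Ess(w):

[(4, 5, 3), (6, 4, 3)]


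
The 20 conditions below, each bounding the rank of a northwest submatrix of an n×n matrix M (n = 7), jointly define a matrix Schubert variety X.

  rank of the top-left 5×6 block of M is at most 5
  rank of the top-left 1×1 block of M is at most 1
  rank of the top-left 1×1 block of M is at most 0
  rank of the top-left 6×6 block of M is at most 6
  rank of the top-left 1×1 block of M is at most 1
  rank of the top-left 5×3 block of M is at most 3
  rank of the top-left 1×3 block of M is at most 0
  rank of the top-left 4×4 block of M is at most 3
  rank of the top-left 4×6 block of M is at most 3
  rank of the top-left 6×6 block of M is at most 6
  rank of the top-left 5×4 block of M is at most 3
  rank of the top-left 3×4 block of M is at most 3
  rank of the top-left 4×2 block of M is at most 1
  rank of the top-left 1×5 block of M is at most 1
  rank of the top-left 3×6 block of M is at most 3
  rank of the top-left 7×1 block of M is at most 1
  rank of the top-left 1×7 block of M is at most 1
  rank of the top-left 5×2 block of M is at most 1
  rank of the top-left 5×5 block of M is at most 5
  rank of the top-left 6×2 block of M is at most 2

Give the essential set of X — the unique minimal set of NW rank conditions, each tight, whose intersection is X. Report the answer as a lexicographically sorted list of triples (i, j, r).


Reconstructing r_w from the 20 given conditions:

  i=1: 0, 0, 0, 1, 1, 1, 1
  i=2: 1, 1, 1, 2, 2, 2, 2
  i=3: 1, 1, 2, 3, 3, 3, 3
  i=4: 1, 1, 2, 3, 3, 3, 4
  i=5: 1, 1, 2, 3, 4, 4, 5
  i=6: 1, 2, 3, 4, 5, 5, 6
  i=7: 1, 2, 3, 4, 5, 6, 7

giving w = (4, 1, 3, 7, 5, 2, 6) via Δ²R.

|D(w)|=8, |Ess(w)|=3:

[(1, 3, 0), (4, 6, 3), (5, 2, 1)]


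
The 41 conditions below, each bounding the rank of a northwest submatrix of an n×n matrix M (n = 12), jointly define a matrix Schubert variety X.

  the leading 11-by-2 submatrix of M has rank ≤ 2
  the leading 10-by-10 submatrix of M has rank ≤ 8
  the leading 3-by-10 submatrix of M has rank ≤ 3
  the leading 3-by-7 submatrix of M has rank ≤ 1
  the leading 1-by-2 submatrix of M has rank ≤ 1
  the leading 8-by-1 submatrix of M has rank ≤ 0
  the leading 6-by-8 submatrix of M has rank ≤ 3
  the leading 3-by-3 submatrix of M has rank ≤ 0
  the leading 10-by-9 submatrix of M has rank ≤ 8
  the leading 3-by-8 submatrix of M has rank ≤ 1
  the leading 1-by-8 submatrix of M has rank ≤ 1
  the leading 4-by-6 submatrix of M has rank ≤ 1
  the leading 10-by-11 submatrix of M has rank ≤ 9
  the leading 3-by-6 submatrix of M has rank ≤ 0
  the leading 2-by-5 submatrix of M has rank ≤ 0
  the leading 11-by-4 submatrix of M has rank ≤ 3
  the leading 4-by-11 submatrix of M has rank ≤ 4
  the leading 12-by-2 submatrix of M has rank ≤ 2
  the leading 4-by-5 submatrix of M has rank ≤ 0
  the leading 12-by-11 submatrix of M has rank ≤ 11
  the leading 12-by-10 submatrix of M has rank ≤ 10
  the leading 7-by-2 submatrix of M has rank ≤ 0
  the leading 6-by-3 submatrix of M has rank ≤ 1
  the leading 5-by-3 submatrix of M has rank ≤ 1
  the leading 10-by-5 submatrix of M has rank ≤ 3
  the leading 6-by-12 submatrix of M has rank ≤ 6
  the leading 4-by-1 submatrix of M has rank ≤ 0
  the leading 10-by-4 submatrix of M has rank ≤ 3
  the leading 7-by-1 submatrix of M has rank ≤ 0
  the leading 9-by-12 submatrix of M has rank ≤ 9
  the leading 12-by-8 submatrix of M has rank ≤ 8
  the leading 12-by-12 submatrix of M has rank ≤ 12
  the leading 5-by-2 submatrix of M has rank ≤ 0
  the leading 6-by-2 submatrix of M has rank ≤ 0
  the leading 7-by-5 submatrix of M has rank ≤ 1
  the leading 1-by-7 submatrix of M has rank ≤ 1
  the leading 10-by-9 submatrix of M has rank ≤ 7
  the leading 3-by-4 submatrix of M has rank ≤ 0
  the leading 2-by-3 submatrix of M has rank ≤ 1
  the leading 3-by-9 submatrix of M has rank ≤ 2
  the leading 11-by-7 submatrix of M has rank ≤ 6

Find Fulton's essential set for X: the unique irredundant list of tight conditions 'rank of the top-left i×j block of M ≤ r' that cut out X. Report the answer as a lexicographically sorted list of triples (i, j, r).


The tightest implied rank at each (i,j), from the 41 conditions:

  row 1: 0 | 0 | 0 | 0 | 0 | 0 | 1 | 1 | 1 | 1 | 1 | 1
  row 2: 0 | 0 | 0 | 0 | 0 | 0 | 1 | 1 | 2 | 2 | 2 | 2
  row 3: 0 | 0 | 0 | 0 | 0 | 0 | 1 | 1 | 2 | 3 | 3 | 3
  row 4: 0 | 0 | 0 | 0 | 0 | 1 | 2 | 2 | 3 | 4 | 4 | 4
  row 5: 0 | 0 | 1 | 1 | 1 | 2 | 3 | 3 | 4 | 5 | 5 | 5
  row 6: 0 | 0 | 1 | 1 | 1 | 2 | 3 | 3 | 4 | 5 | 6 | 6
  row 7: 0 | 0 | 1 | 1 | 1 | 2 | 3 | 4 | 5 | 6 | 7 | 7
  row 8: 0 | 1 | 2 | 2 | 2 | 3 | 4 | 5 | 6 | 7 | 8 | 8
  row 9: 1 | 2 | 3 | 3 | 3 | 4 | 5 | 6 | 7 | 8 | 9 | 9
  row 10: 1 | 2 | 3 | 3 | 3 | 4 | 5 | 6 | 7 | 8 | 9 | 10
  row 11: 1 | 2 | 3 | 3 | 4 | 5 | 6 | 7 | 8 | 9 | 10 | 11
  row 12: 1 | 2 | 3 | 4 | 5 | 6 | 7 | 8 | 9 | 10 | 11 | 12

hence w(1..12) = (7, 9, 10, 6, 3, 11, 8, 2, 1, 12, 5, 4).

Rothe diagram D(w) (40 cells), 9 SE-corners (essential conditions):

[(3, 6, 0), (3, 8, 1), (4, 5, 0), (6, 8, 3), (7, 2, 0), (7, 5, 1), (8, 1, 0), (10, 5, 3), (11, 4, 3)]


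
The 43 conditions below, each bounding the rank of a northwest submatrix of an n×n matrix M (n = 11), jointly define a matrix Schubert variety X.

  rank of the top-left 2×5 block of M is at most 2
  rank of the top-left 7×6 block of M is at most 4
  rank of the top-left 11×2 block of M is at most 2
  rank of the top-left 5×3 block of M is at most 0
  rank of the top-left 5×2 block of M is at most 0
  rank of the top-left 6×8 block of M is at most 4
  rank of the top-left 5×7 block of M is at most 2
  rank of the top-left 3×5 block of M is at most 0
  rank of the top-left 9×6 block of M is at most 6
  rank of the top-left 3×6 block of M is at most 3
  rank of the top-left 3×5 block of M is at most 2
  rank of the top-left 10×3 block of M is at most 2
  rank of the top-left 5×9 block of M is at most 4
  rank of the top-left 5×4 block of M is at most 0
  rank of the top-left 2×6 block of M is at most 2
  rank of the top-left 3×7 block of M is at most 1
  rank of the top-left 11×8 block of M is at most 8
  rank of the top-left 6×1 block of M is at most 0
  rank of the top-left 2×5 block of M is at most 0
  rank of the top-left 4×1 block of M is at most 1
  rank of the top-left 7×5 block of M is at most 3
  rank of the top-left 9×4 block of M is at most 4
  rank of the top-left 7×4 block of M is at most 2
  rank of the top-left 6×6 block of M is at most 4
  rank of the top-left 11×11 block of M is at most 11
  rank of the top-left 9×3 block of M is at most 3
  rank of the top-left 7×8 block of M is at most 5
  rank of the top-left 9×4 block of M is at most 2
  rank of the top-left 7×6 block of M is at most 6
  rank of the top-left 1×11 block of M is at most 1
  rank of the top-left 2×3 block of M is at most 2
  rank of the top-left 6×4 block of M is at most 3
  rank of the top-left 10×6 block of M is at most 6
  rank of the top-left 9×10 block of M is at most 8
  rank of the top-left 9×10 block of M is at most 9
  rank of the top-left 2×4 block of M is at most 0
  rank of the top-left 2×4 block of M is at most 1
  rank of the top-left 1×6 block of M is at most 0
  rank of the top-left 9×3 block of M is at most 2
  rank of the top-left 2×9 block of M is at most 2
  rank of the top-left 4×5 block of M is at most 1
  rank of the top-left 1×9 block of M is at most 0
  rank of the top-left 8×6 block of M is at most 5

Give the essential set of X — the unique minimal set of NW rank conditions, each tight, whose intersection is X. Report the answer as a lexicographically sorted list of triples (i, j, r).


The tightest implied rank at each (i,j), from the 43 conditions:

  0 | 0 | 0 | 0 | 0 | 0 | 0 | 0 | 0 | 1 | 1
  0 | 0 | 0 | 0 | 0 | 1 | 1 | 1 | 1 | 2 | 2
  0 | 0 | 0 | 0 | 0 | 1 | 1 | 2 | 2 | 3 | 3
  0 | 0 | 0 | 0 | 1 | 2 | 2 | 3 | 3 | 4 | 4
  0 | 0 | 0 | 0 | 1 | 2 | 2 | 3 | 4 | 5 | 5
  0 | 1 | 1 | 1 | 2 | 3 | 3 | 4 | 5 | 6 | 6
  1 | 2 | 2 | 2 | 3 | 4 | 4 | 5 | 6 | 7 | 7
  1 | 2 | 2 | 2 | 3 | 4 | 5 | 6 | 7 | 8 | 8
  1 | 2 | 2 | 2 | 3 | 4 | 5 | 6 | 7 | 8 | 9
  1 | 2 | 2 | 3 | 4 | 5 | 6 | 7 | 8 | 9 | 10
  1 | 2 | 3 | 4 | 5 | 6 | 7 | 8 | 9 | 10 | 11

hence w(1..11) = (10, 6, 8, 5, 9, 2, 1, 7, 11, 4, 3).

Fulton essential set (8 of the 35 Rothe cells):

[(1, 9, 0), (3, 5, 0), (3, 7, 1), (5, 4, 0), (5, 7, 2), (6, 1, 0), (9, 4, 2), (10, 3, 2)]


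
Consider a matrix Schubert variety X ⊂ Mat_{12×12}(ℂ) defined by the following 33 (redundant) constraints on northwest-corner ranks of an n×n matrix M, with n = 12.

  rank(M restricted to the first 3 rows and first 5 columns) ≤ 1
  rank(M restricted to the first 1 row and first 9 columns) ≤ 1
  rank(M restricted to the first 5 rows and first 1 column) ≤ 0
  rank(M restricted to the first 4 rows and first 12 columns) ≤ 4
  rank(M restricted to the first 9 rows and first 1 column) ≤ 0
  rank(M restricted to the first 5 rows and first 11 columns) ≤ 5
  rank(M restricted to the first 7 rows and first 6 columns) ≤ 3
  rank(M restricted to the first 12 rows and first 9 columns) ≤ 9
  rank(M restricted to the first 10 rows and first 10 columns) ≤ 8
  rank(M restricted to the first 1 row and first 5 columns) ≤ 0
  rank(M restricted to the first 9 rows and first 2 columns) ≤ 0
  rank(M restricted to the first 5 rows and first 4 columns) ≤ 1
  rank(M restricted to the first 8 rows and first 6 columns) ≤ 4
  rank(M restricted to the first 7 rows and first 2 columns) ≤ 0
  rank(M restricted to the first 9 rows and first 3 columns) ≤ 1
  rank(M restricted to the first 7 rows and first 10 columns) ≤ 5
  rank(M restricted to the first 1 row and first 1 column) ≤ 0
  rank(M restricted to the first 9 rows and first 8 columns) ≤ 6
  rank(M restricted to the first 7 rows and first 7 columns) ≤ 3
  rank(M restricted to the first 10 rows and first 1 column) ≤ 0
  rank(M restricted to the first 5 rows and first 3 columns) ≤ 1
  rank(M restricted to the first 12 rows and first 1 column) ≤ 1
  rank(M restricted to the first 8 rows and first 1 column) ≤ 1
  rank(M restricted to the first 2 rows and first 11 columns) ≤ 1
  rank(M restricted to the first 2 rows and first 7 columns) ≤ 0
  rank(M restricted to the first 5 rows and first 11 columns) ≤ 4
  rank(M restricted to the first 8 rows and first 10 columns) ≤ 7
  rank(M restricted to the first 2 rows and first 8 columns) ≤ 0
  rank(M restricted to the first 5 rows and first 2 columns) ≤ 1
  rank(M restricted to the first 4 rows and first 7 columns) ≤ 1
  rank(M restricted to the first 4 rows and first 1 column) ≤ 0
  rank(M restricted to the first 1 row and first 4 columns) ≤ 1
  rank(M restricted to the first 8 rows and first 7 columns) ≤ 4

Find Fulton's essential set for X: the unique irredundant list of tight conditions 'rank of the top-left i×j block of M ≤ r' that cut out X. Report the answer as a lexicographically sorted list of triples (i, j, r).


Computing R[i][j] = min implied NW-rank bound (n=12, 33 conditions):

  i=1: 0  0  0  0  0  0  0  0  1  1  1  1
  i=2: 0  0  0  0  0  0  0  0  1  1  1  2
  i=3: 0  0  1  1  1  1  1  1  2  2  2  3
  i=4: 0  0  1  1  1  1  1  2  3  3  3  4
  i=5: 0  0  1  1  2  2  2  3  4  4  4  5
  i=6: 0  0  1  2  3  3  3  4  5  5  5  6
  i=7: 0  0  1  2  3  3  3  4  5  5  6  7
  i=8: 0  0  1  2  3  4  4  5  6  6  7  8
  i=9: 0  0  1  2  3  4  5  6  7  7  8  9
  i=10: 0  1  2  3  4  5  6  7  8  8  9  10
  i=11: 1  2  3  4  5  6  7  8  9  9  10  11
  i=12: 1  2  3  4  5  6  7  8  9  10  11  12

second differences of R give the permutation w = (9, 12, 3, 8, 5, 4, 11, 6, 7, 2, 1, 10).

ℓ(w)=41; the 8 essential cells (i,j,r):

[(2, 8, 0), (2, 11, 1), (4, 7, 1), (5, 4, 1), (7, 7, 3), (7, 10, 5), (9, 2, 0), (10, 1, 0)]


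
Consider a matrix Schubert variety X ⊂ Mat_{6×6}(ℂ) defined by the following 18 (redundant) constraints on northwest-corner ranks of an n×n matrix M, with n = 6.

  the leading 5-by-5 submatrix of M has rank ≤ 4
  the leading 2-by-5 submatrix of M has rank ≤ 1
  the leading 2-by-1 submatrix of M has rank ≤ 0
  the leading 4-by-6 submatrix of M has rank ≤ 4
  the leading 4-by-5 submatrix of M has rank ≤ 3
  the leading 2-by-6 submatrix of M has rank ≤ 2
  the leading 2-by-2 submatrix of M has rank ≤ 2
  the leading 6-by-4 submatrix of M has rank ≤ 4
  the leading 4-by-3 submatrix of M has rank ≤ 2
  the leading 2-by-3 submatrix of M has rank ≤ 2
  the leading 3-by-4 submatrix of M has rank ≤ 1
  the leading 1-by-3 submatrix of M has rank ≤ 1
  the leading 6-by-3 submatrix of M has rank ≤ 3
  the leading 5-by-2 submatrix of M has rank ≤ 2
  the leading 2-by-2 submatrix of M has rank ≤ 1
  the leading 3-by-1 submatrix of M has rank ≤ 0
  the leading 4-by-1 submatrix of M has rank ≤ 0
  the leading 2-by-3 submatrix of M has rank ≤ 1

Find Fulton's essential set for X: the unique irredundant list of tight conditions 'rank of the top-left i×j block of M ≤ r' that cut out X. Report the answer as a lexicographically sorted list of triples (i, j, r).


Computing R[i][j] = min implied NW-rank bound (n=6, 18 conditions):

  i=1: 0 | 1 | 1 | 1 | 1 | 1
  i=2: 0 | 1 | 1 | 1 | 1 | 2
  i=3: 0 | 1 | 1 | 1 | 2 | 3
  i=4: 0 | 1 | 2 | 2 | 3 | 4
  i=5: 1 | 2 | 3 | 3 | 4 | 5
  i=6: 1 | 2 | 3 | 4 | 5 | 6

reading off 1-entries of Δ²R: w = (2, 6, 5, 3, 1, 4).

ℓ(w)=9; the 3 essential cells (i,j,r):

[(2, 5, 1), (3, 4, 1), (4, 1, 0)]


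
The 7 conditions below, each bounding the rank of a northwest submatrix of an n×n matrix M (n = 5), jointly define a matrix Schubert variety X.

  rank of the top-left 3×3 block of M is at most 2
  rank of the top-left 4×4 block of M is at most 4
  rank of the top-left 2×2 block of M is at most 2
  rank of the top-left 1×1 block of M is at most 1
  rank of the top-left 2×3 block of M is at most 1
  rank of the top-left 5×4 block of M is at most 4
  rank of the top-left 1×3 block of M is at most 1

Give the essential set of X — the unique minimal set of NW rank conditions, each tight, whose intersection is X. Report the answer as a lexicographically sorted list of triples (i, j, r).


Reconstructing r_w from the 7 given conditions:

  R[1]: 1 | 1 | 1 | 1 | 1
  R[2]: 1 | 1 | 1 | 2 | 2
  R[3]: 1 | 2 | 2 | 3 | 3
  R[4]: 1 | 2 | 3 | 4 | 4
  R[5]: 1 | 2 | 3 | 4 | 5

giving w = (1, 4, 2, 3, 5) via Δ²R.

ℓ(w)=2; the 1 essential cell (i,j,r):

[(2, 3, 1)]


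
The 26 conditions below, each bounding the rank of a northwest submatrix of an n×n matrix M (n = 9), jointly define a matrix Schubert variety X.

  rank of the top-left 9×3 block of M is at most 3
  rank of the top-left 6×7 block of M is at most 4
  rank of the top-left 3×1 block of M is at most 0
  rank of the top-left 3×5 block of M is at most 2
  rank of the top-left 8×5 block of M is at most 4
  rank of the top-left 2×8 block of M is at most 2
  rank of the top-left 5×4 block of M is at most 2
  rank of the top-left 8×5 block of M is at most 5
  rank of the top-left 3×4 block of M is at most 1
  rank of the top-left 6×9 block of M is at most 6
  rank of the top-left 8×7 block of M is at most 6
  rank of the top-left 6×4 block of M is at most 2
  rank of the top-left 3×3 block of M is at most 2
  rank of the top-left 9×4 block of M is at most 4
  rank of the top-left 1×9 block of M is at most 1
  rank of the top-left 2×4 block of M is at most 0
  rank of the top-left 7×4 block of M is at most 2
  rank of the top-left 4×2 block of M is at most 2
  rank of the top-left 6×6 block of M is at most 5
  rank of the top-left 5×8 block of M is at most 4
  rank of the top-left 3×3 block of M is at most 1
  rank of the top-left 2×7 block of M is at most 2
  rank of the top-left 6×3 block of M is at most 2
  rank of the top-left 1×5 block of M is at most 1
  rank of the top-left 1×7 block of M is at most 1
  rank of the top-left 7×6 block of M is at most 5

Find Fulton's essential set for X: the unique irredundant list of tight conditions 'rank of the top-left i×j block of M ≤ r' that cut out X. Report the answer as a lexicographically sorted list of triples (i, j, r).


Rank table r_w(9×9) implied by the 26 constraints:

  0 | 0 | 0 | 0 | 1 | 1 | 1 | 1 | 1
  0 | 0 | 0 | 0 | 1 | 2 | 2 | 2 | 2
  0 | 1 | 1 | 1 | 2 | 3 | 3 | 3 | 3
  1 | 2 | 2 | 2 | 3 | 4 | 4 | 4 | 4
  1 | 2 | 2 | 2 | 3 | 4 | 4 | 4 | 5
  1 | 2 | 2 | 2 | 3 | 4 | 4 | 5 | 6
  1 | 2 | 2 | 2 | 3 | 4 | 5 | 6 | 7
  1 | 2 | 3 | 3 | 4 | 5 | 6 | 7 | 8
  1 | 2 | 3 | 4 | 5 | 6 | 7 | 8 | 9

giving w = (5, 6, 2, 1, 9, 8, 7, 3, 4) via Δ²R.

D(w) has 18 cells with 5 SE-corners; essential set:

[(2, 4, 0), (3, 1, 0), (5, 8, 4), (6, 7, 4), (7, 4, 2)]


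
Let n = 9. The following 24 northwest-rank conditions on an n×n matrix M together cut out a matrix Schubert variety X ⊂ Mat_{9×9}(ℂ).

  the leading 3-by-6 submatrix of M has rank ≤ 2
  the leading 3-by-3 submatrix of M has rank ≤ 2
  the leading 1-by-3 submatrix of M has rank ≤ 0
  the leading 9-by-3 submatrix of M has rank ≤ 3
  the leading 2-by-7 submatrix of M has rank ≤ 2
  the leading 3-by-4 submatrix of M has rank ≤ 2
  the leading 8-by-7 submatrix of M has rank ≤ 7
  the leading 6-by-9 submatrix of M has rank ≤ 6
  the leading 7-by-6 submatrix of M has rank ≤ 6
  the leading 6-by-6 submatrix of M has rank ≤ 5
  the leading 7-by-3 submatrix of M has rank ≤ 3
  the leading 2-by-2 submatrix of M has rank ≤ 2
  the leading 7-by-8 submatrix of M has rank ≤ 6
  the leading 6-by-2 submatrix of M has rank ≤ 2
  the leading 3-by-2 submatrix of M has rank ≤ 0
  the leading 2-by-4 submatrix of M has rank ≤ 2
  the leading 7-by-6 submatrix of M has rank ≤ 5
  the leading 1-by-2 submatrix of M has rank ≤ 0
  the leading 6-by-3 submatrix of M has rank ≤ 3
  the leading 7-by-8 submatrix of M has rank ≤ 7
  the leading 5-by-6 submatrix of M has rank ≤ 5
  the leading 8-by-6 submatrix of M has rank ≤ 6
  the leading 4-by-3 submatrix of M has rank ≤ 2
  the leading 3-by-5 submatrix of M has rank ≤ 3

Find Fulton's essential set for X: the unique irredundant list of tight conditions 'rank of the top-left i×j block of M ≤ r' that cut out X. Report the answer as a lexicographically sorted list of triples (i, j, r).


The tightest implied rank at each (i,j), from the 24 conditions:

  i=1: 0 0 0 1 1 1 1 1 1
  i=2: 0 0 1 2 2 2 2 2 2
  i=3: 0 0 1 2 2 2 3 3 3
  i=4: 1 1 2 3 3 3 4 4 4
  i=5: 1 2 3 4 4 4 5 5 5
  i=6: 1 2 3 4 5 5 6 6 6
  i=7: 1 2 3 4 5 5 6 6 7
  i=8: 1 2 3 4 5 6 7 7 8
  i=9: 1 2 3 4 5 6 7 8 9

hence w(1..9) = (4, 3, 7, 1, 2, 5, 9, 6, 8).

5 SE-corners of the 11-cell Rothe diagram give Ess(w):

[(1, 3, 0), (3, 2, 0), (3, 6, 2), (7, 6, 5), (7, 8, 6)]


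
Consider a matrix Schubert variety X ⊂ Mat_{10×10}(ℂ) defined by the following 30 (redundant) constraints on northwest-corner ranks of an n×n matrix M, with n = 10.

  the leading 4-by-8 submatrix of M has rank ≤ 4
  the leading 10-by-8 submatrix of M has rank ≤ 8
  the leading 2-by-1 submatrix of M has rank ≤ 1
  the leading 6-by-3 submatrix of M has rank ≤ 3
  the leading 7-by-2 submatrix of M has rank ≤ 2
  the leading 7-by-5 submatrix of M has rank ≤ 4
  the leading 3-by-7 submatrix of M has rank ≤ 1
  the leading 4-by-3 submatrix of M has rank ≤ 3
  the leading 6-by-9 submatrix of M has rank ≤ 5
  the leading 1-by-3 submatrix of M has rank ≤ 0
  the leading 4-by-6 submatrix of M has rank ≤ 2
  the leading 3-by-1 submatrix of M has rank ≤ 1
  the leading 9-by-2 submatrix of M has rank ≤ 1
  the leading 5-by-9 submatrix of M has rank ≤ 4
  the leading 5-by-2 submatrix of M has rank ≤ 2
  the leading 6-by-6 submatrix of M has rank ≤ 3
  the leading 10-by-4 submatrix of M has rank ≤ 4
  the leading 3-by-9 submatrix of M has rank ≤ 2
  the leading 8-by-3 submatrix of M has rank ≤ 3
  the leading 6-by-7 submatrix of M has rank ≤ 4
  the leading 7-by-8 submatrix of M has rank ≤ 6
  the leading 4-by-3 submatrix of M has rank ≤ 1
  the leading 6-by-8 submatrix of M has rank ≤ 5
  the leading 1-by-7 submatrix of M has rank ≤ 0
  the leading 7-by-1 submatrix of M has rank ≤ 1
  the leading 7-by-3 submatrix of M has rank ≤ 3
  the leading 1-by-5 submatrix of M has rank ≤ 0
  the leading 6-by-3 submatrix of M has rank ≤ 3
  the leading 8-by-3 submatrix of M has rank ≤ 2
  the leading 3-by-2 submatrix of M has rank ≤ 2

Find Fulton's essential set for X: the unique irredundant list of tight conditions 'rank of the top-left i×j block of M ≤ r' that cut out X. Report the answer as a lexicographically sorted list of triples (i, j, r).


Rank table r_w(10×10) implied by the 30 constraints:

  row 1: 0 0 0 0 0 0 0 1 1 1
  row 2: 1 1 1 1 1 1 1 2 2 2
  row 3: 1 1 1 1 1 1 1 2 2 3
  row 4: 1 1 1 2 2 2 2 3 3 4
  row 5: 1 1 2 3 3 3 3 4 4 5
  row 6: 1 1 2 3 3 3 4 5 5 6
  row 7: 1 1 2 3 4 4 5 6 6 7
  row 8: 1 1 2 3 4 5 6 7 7 8
  row 9: 1 1 2 3 4 5 6 7 8 9
  row 10: 1 2 3 4 5 6 7 8 9 10

so w = (8, 1, 10, 4, 3, 7, 5, 6, 9, 2).

Fulton essential set (6 of the 23 Rothe cells):

[(1, 7, 0), (3, 7, 1), (3, 9, 2), (4, 3, 1), (6, 6, 3), (9, 2, 1)]


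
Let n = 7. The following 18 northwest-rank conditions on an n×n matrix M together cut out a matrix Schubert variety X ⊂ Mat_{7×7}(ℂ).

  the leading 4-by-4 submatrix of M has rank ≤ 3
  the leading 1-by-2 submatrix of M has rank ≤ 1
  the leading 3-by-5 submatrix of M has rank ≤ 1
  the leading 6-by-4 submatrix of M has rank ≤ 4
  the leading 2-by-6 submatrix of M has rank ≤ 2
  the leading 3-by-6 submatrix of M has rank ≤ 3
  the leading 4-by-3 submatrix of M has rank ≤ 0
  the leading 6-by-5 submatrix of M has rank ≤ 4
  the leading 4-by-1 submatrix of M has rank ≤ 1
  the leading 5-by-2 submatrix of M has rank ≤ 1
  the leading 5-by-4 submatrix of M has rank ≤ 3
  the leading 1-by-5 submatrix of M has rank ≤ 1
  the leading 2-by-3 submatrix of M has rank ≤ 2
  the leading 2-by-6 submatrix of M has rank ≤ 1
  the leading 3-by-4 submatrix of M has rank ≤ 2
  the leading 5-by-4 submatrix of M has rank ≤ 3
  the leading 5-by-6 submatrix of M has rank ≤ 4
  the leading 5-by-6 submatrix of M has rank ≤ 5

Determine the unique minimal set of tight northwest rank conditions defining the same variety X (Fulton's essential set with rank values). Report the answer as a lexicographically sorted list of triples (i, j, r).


Rank table r_w(7×7) implied by the 18 constraints:

  R[1]: 0, 0, 0, 1, 1, 1, 1
  R[2]: 0, 0, 0, 1, 1, 1, 2
  R[3]: 0, 0, 0, 1, 1, 2, 3
  R[4]: 0, 0, 0, 1, 2, 3, 4
  R[5]: 1, 1, 1, 2, 3, 4, 5
  R[6]: 1, 2, 2, 3, 4, 5, 6
  R[7]: 1, 2, 3, 4, 5, 6, 7

hence w(1..7) = (4, 7, 6, 5, 1, 2, 3).

ℓ(w)=15; the 3 essential cells (i,j,r):

[(2, 6, 1), (3, 5, 1), (4, 3, 0)]


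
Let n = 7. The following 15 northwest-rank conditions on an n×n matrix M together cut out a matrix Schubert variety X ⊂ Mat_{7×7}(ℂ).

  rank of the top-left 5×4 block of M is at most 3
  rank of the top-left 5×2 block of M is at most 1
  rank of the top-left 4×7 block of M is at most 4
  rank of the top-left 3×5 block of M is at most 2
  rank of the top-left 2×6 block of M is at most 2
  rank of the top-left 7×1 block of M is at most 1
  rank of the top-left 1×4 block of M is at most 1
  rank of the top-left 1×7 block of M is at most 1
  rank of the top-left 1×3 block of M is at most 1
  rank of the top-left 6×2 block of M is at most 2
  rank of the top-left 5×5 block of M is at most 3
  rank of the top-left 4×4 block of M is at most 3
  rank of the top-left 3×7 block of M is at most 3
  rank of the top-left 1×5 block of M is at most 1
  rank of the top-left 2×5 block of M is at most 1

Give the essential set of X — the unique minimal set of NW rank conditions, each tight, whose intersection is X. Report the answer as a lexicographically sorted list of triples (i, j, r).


Propagating the 15 rank bounds to every northwest block:

  row 1: 1, 1, 1, 1, 1, 1, 1
  row 2: 1, 1, 1, 1, 1, 2, 2
  row 3: 1, 1, 2, 2, 2, 3, 3
  row 4: 1, 1, 2, 3, 3, 4, 4
  row 5: 1, 1, 2, 3, 3, 4, 5
  row 6: 1, 2, 3, 4, 4, 5, 6
  row 7: 1, 2, 3, 4, 5, 6, 7

the unique w with this rank table is (1, 6, 3, 4, 7, 2, 5).

Fulton essential set (3 of the 8 Rothe cells):

[(2, 5, 1), (5, 2, 1), (5, 5, 3)]


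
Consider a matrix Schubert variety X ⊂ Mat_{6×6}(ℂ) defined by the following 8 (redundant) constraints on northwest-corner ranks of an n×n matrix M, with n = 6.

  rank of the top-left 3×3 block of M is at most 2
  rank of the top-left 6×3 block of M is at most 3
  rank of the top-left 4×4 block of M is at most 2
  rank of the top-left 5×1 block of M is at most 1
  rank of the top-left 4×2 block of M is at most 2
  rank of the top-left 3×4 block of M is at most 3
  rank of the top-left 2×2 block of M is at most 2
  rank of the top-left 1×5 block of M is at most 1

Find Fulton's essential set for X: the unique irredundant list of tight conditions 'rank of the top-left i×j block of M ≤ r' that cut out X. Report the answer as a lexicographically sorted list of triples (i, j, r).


The tightest implied rank at each (i,j), from the 8 conditions:

  row 1: 1 1 1 1 1 1
  row 2: 1 2 2 2 2 2
  row 3: 1 2 2 2 3 3
  row 4: 1 2 2 2 3 4
  row 5: 1 2 3 3 4 5
  row 6: 1 2 3 4 5 6

reading off 1-entries of Δ²R: w = (1, 2, 5, 6, 3, 4).

1 SE-corner of the 4-cell Rothe diagram gives Ess(w):

[(4, 4, 2)]


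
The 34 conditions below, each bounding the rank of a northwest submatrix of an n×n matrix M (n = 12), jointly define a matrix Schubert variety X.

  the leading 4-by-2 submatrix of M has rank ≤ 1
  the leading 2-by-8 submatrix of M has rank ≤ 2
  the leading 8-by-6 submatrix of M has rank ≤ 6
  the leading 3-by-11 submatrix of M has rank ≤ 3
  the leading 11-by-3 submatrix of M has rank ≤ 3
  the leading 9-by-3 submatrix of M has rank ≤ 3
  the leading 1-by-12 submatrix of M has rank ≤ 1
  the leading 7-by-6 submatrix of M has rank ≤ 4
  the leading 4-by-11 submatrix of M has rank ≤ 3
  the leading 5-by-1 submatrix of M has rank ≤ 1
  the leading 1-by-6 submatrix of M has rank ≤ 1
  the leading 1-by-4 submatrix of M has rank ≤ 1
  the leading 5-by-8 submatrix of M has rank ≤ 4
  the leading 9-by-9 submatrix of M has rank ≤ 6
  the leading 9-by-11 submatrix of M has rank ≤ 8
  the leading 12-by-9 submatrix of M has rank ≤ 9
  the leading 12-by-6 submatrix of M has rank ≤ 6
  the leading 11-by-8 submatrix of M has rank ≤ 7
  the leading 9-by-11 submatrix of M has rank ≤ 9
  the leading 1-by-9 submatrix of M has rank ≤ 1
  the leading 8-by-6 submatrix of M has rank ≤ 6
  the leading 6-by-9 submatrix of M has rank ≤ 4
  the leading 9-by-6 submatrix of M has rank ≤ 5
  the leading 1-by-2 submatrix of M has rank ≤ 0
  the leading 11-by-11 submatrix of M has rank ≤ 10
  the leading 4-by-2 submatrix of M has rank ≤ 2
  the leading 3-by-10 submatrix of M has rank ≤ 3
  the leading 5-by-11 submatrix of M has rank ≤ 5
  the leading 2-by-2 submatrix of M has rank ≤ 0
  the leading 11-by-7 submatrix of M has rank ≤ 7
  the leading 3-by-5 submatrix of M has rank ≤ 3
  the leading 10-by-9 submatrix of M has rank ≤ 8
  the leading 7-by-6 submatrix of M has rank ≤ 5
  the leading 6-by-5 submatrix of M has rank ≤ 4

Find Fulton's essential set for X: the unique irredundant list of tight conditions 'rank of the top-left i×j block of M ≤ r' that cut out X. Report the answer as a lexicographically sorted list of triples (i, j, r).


Computing R[i][j] = min implied NW-rank bound (n=12, 34 conditions):

  i=1: 0 0 1 1 1 1 1 1 1 1 1 1
  i=2: 0 0 1 2 2 2 2 2 2 2 2 2
  i=3: 1 1 2 3 3 3 3 3 3 3 3 3
  i=4: 1 1 2 3 3 3 3 3 3 3 3 4
  i=5: 1 2 3 4 4 4 4 4 4 4 4 5
  i=6: 1 2 3 4 4 4 4 4 4 5 5 6
  i=7: 1 2 3 4 4 4 5 5 5 6 6 7
  i=8: 1 2 3 4 5 5 6 6 6 7 7 8
  i=9: 1 2 3 4 5 5 6 6 6 7 8 9
  i=10: 1 2 3 4 5 6 7 7 7 8 9 10
  i=11: 1 2 3 4 5 6 7 7 8 9 10 11
  i=12: 1 2 3 4 5 6 7 8 9 10 11 12

the unique w with this rank table is (3, 4, 1, 12, 2, 10, 7, 5, 11, 6, 9, 8).

8 SE-corners of the 23-cell Rothe diagram give Ess(w):

[(2, 2, 0), (4, 2, 1), (4, 11, 3), (6, 9, 4), (7, 6, 4), (9, 6, 5), (9, 9, 6), (11, 8, 7)]


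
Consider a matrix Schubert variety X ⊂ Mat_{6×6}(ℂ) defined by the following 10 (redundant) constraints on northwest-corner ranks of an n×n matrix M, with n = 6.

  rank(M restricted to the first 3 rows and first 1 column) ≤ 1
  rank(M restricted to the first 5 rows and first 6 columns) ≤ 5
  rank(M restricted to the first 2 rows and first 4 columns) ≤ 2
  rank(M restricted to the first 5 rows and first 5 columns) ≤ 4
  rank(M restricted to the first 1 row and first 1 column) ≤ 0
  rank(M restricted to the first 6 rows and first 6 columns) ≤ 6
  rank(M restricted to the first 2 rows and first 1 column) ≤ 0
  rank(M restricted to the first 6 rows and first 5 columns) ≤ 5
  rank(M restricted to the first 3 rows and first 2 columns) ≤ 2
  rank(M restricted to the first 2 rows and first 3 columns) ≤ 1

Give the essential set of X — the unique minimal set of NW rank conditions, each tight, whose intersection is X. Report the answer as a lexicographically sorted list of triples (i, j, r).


Recovering R(i,j) via the rank-extension bound from the 10 conditions:

  0 1 1 1 1 1
  0 1 1 2 2 2
  1 2 2 3 3 3
  1 2 3 4 4 4
  1 2 3 4 4 5
  1 2 3 4 5 6

hence w(1..6) = (2, 4, 1, 3, 6, 5).

ℓ(w)=4; the 3 essential cells (i,j,r):

[(2, 1, 0), (2, 3, 1), (5, 5, 4)]


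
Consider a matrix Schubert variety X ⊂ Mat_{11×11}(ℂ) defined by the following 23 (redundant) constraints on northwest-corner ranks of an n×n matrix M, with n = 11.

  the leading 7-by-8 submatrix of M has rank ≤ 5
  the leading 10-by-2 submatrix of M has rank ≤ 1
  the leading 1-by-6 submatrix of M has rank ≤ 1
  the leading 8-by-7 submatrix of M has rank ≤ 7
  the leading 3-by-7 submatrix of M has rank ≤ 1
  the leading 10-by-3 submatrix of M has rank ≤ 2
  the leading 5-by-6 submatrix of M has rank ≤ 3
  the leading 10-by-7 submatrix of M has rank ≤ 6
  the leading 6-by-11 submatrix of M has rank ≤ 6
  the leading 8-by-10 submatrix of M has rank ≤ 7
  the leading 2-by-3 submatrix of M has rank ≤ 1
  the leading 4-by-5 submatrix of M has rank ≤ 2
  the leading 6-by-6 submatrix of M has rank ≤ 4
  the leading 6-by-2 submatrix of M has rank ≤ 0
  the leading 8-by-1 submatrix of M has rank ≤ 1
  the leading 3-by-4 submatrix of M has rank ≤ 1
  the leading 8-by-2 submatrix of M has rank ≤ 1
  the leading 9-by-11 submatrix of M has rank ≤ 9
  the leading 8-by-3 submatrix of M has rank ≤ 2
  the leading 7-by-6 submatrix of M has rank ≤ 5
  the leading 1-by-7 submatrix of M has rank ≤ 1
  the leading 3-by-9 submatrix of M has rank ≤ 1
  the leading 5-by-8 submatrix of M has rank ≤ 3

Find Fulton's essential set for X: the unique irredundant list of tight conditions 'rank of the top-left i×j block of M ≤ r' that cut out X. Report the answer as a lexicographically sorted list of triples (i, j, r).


Computing R[i][j] = min implied NW-rank bound (n=11, 23 conditions):

  i=1: 0 0 1 1 1 1 1 1 1 1 1
  i=2: 0 0 1 1 1 1 1 1 1 2 2
  i=3: 0 0 1 1 1 1 1 1 1 2 3
  i=4: 0 0 1 2 2 2 2 2 2 3 4
  i=5: 0 0 1 2 3 3 3 3 3 4 5
  i=6: 0 0 1 2 3 4 4 4 4 5 6
  i=7: 1 1 2 3 4 5 5 5 5 6 7
  i=8: 1 1 2 3 4 5 6 6 6 7 8
  i=9: 1 1 2 3 4 5 6 7 7 8 9
  i=10: 1 1 2 3 4 5 6 7 8 9 10
  i=11: 1 2 3 4 5 6 7 8 9 10 11

the unique w with this rank table is (3, 10, 11, 4, 5, 6, 1, 7, 8, 9, 2).

Fulton essential set (3 of the 27 Rothe cells):

[(3, 9, 1), (6, 2, 0), (10, 2, 1)]
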